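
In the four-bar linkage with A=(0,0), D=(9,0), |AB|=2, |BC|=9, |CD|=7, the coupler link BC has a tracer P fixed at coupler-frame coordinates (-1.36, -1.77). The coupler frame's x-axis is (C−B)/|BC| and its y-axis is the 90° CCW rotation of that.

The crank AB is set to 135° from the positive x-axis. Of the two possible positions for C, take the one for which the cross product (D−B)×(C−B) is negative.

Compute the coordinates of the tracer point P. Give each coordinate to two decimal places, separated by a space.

A=(0,0), D=(9.00,0)
B = A + 2.00·(cos135°, sin135°) = (-1.4142, 1.4142)
|BD| = 10.5098
circle(B,9.00) ∩ circle(D,7.00): a=6.7773, h=5.9219
  candidates: C₊=(6.0983,6.3702) cross=62.238; C₋=(4.5046,-5.3657) cross=-62.238
  mode - wants cross < 0 → take C=(4.5046,-5.3657) (cross=-62.238)
ex = (C−B)/|BC| = (0.6576,-0.7533); ey = (0.7533,0.6576)
P = B + -1.36·ex + -1.77·ey = (-3.6420,1.2747)

-3.64 1.27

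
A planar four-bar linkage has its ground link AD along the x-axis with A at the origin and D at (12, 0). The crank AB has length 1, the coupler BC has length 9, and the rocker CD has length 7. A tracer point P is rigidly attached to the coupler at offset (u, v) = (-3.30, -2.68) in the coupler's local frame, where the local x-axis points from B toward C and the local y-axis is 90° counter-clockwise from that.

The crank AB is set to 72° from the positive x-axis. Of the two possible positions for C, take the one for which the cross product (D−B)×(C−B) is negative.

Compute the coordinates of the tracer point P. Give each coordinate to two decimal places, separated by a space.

-3.94 1.11

A=(0,0), D=(12.00,0)
B = A + 1.00·(cos72°, sin72°) = (0.3090, 0.9511)
|BD| = 11.7296
circle(B,9.00) ∩ circle(D,7.00): a=7.2289, h=5.3613
  candidates: C₊=(7.9488,5.7086) cross=62.886; C₋=(7.0794,-4.9787) cross=-62.886
  mode - wants cross < 0 → take C=(7.0794,-4.9787) (cross=-62.886)
ex = (C−B)/|BC| = (0.7523,-0.6589); ey = (0.6589,0.7523)
P = B + -3.30·ex + -2.68·ey = (-3.9392,1.1092)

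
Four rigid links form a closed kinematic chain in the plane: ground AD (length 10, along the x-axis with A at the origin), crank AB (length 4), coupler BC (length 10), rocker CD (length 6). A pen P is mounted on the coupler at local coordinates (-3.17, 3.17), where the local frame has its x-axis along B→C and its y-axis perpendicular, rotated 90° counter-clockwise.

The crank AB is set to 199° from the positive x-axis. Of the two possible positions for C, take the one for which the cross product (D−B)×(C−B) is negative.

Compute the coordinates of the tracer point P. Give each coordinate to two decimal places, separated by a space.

-5.87 2.66

A=(0,0), D=(10.00,0)
B = A + 4.00·(cos199°, sin199°) = (-3.7821, -1.3023)
|BD| = 13.8435
circle(B,10.00) ∩ circle(D,6.00): a=9.2333, h=3.8401
  candidates: C₊=(5.0490,3.3894) cross=53.160; C₋=(5.7715,-4.2567) cross=-53.160
  mode - wants cross < 0 → take C=(5.7715,-4.2567) (cross=-53.160)
ex = (C−B)/|BC| = (0.9554,-0.2954); ey = (0.2954,0.9554)
P = B + -3.17·ex + 3.17·ey = (-5.8740,2.6628)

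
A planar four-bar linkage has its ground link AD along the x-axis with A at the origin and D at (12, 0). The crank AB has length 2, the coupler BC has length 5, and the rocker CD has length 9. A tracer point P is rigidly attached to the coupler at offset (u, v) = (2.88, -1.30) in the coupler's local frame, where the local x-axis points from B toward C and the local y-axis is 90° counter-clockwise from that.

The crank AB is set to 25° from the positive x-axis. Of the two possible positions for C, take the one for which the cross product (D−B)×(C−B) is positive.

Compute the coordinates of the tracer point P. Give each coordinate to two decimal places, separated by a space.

A=(0,0), D=(12.00,0)
B = A + 2.00·(cos25°, sin25°) = (1.8126, 0.8452)
|BD| = 10.2224
circle(B,5.00) ∩ circle(D,9.00): a=2.3721, h=4.4015
  candidates: C₊=(4.5405,5.0355) cross=44.994; C₋=(3.8127,-3.7373) cross=-44.994
  mode + wants cross > 0 → take C=(4.5405,5.0355) (cross=44.994)
ex = (C−B)/|BC| = (0.5456,0.8381); ey = (-0.8381,0.5456)
P = B + 2.88·ex + -1.30·ey = (4.4734,2.5496)

4.47 2.55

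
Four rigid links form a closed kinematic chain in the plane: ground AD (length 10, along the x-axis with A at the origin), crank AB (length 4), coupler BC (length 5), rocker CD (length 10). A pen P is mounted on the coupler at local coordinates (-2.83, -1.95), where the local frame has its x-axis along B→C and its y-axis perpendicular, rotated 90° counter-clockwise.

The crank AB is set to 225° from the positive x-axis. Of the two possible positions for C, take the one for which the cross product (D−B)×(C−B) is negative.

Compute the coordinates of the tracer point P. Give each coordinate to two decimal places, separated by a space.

-6.25 -3.13

A=(0,0), D=(10.00,0)
B = A + 4.00·(cos225°, sin225°) = (-2.8284, -2.8284)
|BD| = 13.1365
circle(B,5.00) ∩ circle(D,10.00): a=3.7136, h=3.3480
  candidates: C₊=(0.0773,1.2406) cross=43.981; C₋=(1.5190,-5.2983) cross=-43.981
  mode - wants cross < 0 → take C=(1.5190,-5.2983) (cross=-43.981)
ex = (C−B)/|BC| = (0.8695,-0.4940); ey = (0.4940,0.8695)
P = B + -2.83·ex + -1.95·ey = (-6.2523,-3.1260)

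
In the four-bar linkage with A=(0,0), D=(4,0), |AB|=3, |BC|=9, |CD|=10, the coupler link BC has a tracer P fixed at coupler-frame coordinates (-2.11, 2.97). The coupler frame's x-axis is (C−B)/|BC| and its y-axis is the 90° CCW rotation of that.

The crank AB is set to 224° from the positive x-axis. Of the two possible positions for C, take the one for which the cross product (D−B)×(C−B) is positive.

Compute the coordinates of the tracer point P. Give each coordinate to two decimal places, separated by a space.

-4.84 -4.55

A=(0,0), D=(4.00,0)
B = A + 3.00·(cos224°, sin224°) = (-2.1580, -2.0840)
|BD| = 6.5011
circle(B,9.00) ∩ circle(D,10.00): a=1.7893, h=8.8204
  candidates: C₊=(-3.2906,6.8445) cross=57.342; C₋=(2.3642,-9.8653) cross=-57.342
  mode + wants cross > 0 → take C=(-3.2906,6.8445) (cross=57.342)
ex = (C−B)/|BC| = (-0.1258,0.9920); ey = (-0.9920,-0.1258)
P = B + -2.11·ex + 2.97·ey = (-4.8389,-4.5510)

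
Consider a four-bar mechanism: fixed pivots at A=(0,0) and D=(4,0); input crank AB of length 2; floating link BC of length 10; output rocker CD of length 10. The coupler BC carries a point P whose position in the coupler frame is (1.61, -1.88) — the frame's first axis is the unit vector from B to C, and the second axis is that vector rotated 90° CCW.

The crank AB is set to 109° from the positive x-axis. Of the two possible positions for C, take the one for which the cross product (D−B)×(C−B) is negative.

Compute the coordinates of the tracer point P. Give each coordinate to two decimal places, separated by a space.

-2.73 0.54

A=(0,0), D=(4.00,0)
B = A + 2.00·(cos109°, sin109°) = (-0.6511, 1.8910)
|BD| = 5.0209
circle(B,10.00) ∩ circle(D,10.00): a=2.5104, h=9.6798
  candidates: C₊=(5.3202,9.9125) cross=48.601; C₋=(-1.9713,-8.0214) cross=-48.601
  mode - wants cross < 0 → take C=(-1.9713,-8.0214) (cross=-48.601)
ex = (C−B)/|BC| = (-0.1320,-0.9912); ey = (0.9912,-0.1320)
P = B + 1.61·ex + -1.88·ey = (-2.7272,0.5433)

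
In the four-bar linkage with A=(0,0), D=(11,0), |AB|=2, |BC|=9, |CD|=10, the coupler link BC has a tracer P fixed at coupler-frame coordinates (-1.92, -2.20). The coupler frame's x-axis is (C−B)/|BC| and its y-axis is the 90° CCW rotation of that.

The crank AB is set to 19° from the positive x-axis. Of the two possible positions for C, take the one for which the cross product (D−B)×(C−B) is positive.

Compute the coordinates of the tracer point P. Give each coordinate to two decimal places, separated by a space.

2.97 -2.06

A=(0,0), D=(11.00,0)
B = A + 2.00·(cos19°, sin19°) = (1.8910, 0.6511)
|BD| = 9.1322
circle(B,9.00) ∩ circle(D,10.00): a=3.5258, h=8.2806
  candidates: C₊=(5.9983,8.6593) cross=75.620; C₋=(4.8175,-7.8598) cross=-75.620
  mode + wants cross > 0 → take C=(5.9983,8.6593) (cross=75.620)
ex = (C−B)/|BC| = (0.4564,0.8898); ey = (-0.8898,0.4564)
P = B + -1.92·ex + -2.20·ey = (2.9724,-2.0613)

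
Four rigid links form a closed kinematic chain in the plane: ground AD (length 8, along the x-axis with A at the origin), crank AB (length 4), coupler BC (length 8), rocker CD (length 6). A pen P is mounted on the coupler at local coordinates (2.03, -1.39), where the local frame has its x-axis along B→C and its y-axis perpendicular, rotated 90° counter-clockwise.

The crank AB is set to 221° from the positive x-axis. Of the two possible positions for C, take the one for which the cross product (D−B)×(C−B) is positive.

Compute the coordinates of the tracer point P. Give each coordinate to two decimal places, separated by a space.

A=(0,0), D=(8.00,0)
B = A + 4.00·(cos221°, sin221°) = (-3.0188, -2.6242)
|BD| = 11.3270
circle(B,8.00) ∩ circle(D,6.00): a=6.8995, h=4.0493
  candidates: C₊=(2.7548,2.9134) cross=45.867; C₋=(4.6311,-4.9649) cross=-45.867
  mode + wants cross > 0 → take C=(2.7548,2.9134) (cross=45.867)
ex = (C−B)/|BC| = (0.7217,0.6922); ey = (-0.6922,0.7217)
P = B + 2.03·ex + -1.39·ey = (-0.5916,-2.2222)

-0.59 -2.22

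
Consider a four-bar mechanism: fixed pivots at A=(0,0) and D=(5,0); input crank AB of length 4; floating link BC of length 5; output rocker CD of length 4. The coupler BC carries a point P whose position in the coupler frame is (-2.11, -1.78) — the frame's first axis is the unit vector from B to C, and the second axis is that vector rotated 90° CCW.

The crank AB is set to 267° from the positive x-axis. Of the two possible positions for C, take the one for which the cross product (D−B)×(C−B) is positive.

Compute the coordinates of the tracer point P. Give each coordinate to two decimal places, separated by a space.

A=(0,0), D=(5.00,0)
B = A + 4.00·(cos267°, sin267°) = (-0.2093, -3.9945)
|BD| = 6.5646
circle(B,5.00) ∩ circle(D,4.00): a=3.9678, h=3.0425
  candidates: C₊=(1.0880,0.8342) cross=19.973; C₋=(4.7907,-3.9945) cross=-19.973
  mode + wants cross > 0 → take C=(1.0880,0.8342) (cross=19.973)
ex = (C−B)/|BC| = (0.2595,0.9658); ey = (-0.9658,0.2595)
P = B + -2.11·ex + -1.78·ey = (0.9622,-6.4941)

0.96 -6.49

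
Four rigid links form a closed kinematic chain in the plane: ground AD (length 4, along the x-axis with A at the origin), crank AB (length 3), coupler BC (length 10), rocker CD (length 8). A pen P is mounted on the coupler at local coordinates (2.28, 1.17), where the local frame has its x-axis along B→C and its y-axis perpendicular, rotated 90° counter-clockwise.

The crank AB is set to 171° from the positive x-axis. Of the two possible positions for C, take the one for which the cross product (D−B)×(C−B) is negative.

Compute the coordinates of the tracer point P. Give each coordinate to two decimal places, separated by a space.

-0.73 -0.79

A=(0,0), D=(4.00,0)
B = A + 3.00·(cos171°, sin171°) = (-2.9631, 0.4693)
|BD| = 6.9789
circle(B,10.00) ∩ circle(D,8.00): a=6.0686, h=7.9481
  candidates: C₊=(3.6263,7.9913) cross=55.468; C₋=(2.5574,-7.8689) cross=-55.468
  mode - wants cross < 0 → take C=(2.5574,-7.8689) (cross=-55.468)
ex = (C−B)/|BC| = (0.5520,-0.8338); ey = (0.8338,0.5520)
P = B + 2.28·ex + 1.17·ey = (-0.7288,-0.7859)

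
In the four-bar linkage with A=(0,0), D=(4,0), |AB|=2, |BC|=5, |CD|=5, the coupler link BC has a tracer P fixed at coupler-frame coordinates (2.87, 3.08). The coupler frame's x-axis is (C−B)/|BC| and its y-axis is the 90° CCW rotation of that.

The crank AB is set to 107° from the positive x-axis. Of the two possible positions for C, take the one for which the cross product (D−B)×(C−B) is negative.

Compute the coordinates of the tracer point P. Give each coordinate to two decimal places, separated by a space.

A=(0,0), D=(4.00,0)
B = A + 2.00·(cos107°, sin107°) = (-0.5847, 1.9126)
|BD| = 4.9677
circle(B,5.00) ∩ circle(D,5.00): a=2.4838, h=4.3394
  candidates: C₊=(3.3783,4.9612) cross=21.557; C₋=(0.0369,-3.0486) cross=-21.557
  mode - wants cross < 0 → take C=(0.0369,-3.0486) (cross=-21.557)
ex = (C−B)/|BC| = (0.1243,-0.9922); ey = (0.9922,0.1243)
P = B + 2.87·ex + 3.08·ey = (2.8282,-0.5522)

2.83 -0.55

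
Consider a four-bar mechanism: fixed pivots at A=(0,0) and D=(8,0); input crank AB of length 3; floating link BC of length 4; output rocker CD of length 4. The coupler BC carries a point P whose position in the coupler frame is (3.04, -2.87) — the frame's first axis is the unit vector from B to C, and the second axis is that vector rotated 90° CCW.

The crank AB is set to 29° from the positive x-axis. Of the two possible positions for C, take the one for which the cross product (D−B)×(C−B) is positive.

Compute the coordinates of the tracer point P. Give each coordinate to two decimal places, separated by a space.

6.70 0.54

A=(0,0), D=(8.00,0)
B = A + 3.00·(cos29°, sin29°) = (2.6239, 1.4544)
|BD| = 5.5694
circle(B,4.00) ∩ circle(D,4.00): a=2.7847, h=2.8715
  candidates: C₊=(6.0618,3.4991) cross=15.992; C₋=(4.5621,-2.0446) cross=-15.992
  mode + wants cross > 0 → take C=(6.0618,3.4991) (cross=15.992)
ex = (C−B)/|BC| = (0.8595,0.5112); ey = (-0.5112,0.8595)
P = B + 3.04·ex + -2.87·ey = (6.7037,0.5416)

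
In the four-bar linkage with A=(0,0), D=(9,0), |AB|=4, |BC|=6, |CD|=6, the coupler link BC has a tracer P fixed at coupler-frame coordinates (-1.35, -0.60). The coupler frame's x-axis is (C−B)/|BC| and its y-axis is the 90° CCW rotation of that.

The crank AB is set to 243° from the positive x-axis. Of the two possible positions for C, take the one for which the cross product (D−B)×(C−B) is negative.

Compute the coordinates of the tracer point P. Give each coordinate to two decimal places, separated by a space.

A=(0,0), D=(9.00,0)
B = A + 4.00·(cos243°, sin243°) = (-1.8160, -3.5640)
|BD| = 11.3880
circle(B,6.00) ∩ circle(D,6.00): a=5.6940, h=1.8916
  candidates: C₊=(3.0000,0.0146) cross=21.542; C₋=(4.1840,-3.5786) cross=-21.542
  mode - wants cross < 0 → take C=(4.1840,-3.5786) (cross=-21.542)
ex = (C−B)/|BC| = (1.0000,-0.0024); ey = (0.0024,1.0000)
P = B + -1.35·ex + -0.60·ey = (-3.1674,-4.1607)

-3.17 -4.16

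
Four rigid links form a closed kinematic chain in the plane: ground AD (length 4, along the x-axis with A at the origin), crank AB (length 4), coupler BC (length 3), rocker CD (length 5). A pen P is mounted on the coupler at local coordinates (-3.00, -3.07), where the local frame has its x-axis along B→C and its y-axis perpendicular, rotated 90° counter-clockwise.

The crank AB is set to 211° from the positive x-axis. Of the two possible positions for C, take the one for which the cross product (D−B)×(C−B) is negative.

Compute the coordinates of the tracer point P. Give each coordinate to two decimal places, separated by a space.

-6.67 -4.88

A=(0,0), D=(4.00,0)
B = A + 4.00·(cos211°, sin211°) = (-3.4287, -2.0602)
|BD| = 7.7090
circle(B,3.00) ∩ circle(D,5.00): a=2.8168, h=1.0324
  candidates: C₊=(-0.9902,-0.3126) cross=7.958; C₋=(-0.4385,-2.3022) cross=-7.958
  mode - wants cross < 0 → take C=(-0.4385,-2.3022) (cross=-7.958)
ex = (C−B)/|BC| = (0.9967,-0.0807); ey = (0.0807,0.9967)
P = B + -3.00·ex + -3.07·ey = (-6.6666,-4.8781)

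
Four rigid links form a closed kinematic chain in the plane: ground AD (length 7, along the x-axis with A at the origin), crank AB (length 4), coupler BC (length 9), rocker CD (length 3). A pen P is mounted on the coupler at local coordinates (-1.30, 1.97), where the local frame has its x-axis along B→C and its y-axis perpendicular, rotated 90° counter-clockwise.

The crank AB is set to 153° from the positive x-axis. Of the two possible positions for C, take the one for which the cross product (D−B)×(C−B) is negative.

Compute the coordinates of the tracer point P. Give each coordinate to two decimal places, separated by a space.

-3.94 4.15

A=(0,0), D=(7.00,0)
B = A + 4.00·(cos153°, sin153°) = (-3.5640, 1.8160)
|BD| = 10.7190
circle(B,9.00) ∩ circle(D,3.00): a=8.7180, h=2.2352
  candidates: C₊=(5.4066,2.5419) cross=23.959; C₋=(4.6493,-1.8639) cross=-23.959
  mode - wants cross < 0 → take C=(4.6493,-1.8639) (cross=-23.959)
ex = (C−B)/|BC| = (0.9126,-0.4089); ey = (0.4089,0.9126)
P = B + -1.30·ex + 1.97·ey = (-3.9449,4.1453)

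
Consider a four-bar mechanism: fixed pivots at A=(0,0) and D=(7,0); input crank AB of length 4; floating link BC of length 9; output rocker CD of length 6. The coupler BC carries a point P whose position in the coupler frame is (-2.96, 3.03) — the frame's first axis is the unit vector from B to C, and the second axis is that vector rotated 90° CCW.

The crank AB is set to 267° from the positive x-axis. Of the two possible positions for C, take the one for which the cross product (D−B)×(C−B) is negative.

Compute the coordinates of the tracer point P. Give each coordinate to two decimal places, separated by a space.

-2.51 -0.44

A=(0,0), D=(7.00,0)
B = A + 4.00·(cos267°, sin267°) = (-0.2093, -3.9945)
|BD| = 8.2420
circle(B,9.00) ∩ circle(D,6.00): a=6.8509, h=5.8365
  candidates: C₊=(2.9545,4.4310) cross=48.105; C₋=(8.6119,-5.7794) cross=-48.105
  mode - wants cross < 0 → take C=(8.6119,-5.7794) (cross=-48.105)
ex = (C−B)/|BC| = (0.9801,-0.1983); ey = (0.1983,0.9801)
P = B + -2.96·ex + 3.03·ey = (-2.5096,-0.4377)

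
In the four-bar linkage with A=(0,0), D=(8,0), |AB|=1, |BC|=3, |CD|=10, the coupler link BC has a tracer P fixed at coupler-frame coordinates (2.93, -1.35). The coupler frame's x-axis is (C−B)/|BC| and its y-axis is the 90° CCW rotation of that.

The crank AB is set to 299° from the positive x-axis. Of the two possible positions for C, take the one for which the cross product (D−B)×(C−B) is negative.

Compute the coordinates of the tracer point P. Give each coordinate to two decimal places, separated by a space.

-2.47 -2.18

A=(0,0), D=(8.00,0)
B = A + 1.00·(cos299°, sin299°) = (0.4848, -0.8746)
|BD| = 7.5659
circle(B,3.00) ∩ circle(D,10.00): a=-2.2309, h=2.0058
  candidates: C₊=(-1.9630,0.8599) cross=15.176; C₋=(-1.4992,-3.1249) cross=-15.176
  mode - wants cross < 0 → take C=(-1.4992,-3.1249) (cross=-15.176)
ex = (C−B)/|BC| = (-0.6613,-0.7501); ey = (0.7501,-0.6613)
P = B + 2.93·ex + -1.35·ey = (-2.4655,-2.1796)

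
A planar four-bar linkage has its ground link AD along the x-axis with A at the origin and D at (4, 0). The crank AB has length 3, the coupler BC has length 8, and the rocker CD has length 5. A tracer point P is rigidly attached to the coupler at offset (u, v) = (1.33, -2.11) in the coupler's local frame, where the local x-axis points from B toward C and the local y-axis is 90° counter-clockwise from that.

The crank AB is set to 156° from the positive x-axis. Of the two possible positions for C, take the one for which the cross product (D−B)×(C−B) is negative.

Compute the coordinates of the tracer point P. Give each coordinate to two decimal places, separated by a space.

A=(0,0), D=(4.00,0)
B = A + 3.00·(cos156°, sin156°) = (-2.7406, 1.2202)
|BD| = 6.8502
circle(B,8.00) ∩ circle(D,5.00): a=6.2717, h=4.9664
  candidates: C₊=(4.3155,4.9900) cross=34.021; C₋=(2.5461,-4.7840) cross=-34.021
  mode - wants cross < 0 → take C=(2.5461,-4.7840) (cross=-34.021)
ex = (C−B)/|BC| = (0.6608,-0.7505); ey = (0.7505,0.6608)
P = B + 1.33·ex + -2.11·ey = (-3.4453,-1.1724)

-3.45 -1.17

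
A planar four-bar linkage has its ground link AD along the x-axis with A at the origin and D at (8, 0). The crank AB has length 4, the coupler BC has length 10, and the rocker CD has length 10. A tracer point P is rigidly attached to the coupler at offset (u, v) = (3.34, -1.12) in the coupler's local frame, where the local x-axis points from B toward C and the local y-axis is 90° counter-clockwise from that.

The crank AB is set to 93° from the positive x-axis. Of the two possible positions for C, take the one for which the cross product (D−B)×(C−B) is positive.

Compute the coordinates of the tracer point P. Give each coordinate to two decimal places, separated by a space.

3.13 5.10

A=(0,0), D=(8.00,0)
B = A + 4.00·(cos93°, sin93°) = (-0.2093, 3.9945)
|BD| = 9.1296
circle(B,10.00) ∩ circle(D,10.00): a=4.5648, h=8.8973
  candidates: C₊=(7.7882,9.9978) cross=81.229; C₋=(0.0024,-6.0032) cross=-81.229
  mode + wants cross > 0 → take C=(7.7882,9.9978) (cross=81.229)
ex = (C−B)/|BC| = (0.7998,0.6003); ey = (-0.6003,0.7998)
P = B + 3.34·ex + -1.12·ey = (3.1342,5.1039)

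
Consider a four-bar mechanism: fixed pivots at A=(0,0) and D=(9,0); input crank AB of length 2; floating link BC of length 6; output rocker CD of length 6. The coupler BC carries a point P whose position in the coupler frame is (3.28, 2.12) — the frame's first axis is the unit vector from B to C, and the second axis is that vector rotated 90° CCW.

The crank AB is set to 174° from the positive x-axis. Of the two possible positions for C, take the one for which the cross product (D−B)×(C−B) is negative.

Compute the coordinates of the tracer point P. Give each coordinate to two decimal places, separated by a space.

1.88 0.76

A=(0,0), D=(9.00,0)
B = A + 2.00·(cos174°, sin174°) = (-1.9890, 0.2091)
|BD| = 10.9910
circle(B,6.00) ∩ circle(D,6.00): a=5.4955, h=2.4082
  candidates: C₊=(3.5513,2.5123) cross=26.468; C₋=(3.4597,-2.3032) cross=-26.468
  mode - wants cross < 0 → take C=(3.4597,-2.3032) (cross=-26.468)
ex = (C−B)/|BC| = (0.9081,-0.4187); ey = (0.4187,0.9081)
P = B + 3.28·ex + 2.12·ey = (1.8773,0.7609)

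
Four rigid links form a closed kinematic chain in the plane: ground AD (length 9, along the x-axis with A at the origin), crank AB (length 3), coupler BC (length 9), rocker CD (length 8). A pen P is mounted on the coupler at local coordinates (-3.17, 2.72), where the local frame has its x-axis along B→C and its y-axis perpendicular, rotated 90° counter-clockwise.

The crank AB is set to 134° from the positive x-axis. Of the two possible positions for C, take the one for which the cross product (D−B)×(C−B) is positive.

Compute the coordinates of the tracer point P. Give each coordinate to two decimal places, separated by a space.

-6.23 2.66

A=(0,0), D=(9.00,0)
B = A + 3.00·(cos134°, sin134°) = (-2.0840, 2.1580)
|BD| = 11.2921
circle(B,9.00) ∩ circle(D,8.00): a=6.3988, h=6.3289
  candidates: C₊=(5.4064,7.1474) cross=71.467; C₋=(2.9874,-5.2771) cross=-71.467
  mode + wants cross > 0 → take C=(5.4064,7.1474) (cross=71.467)
ex = (C−B)/|BC| = (0.8323,0.5544); ey = (-0.5544,0.8323)
P = B + -3.17·ex + 2.72·ey = (-6.2302,2.6644)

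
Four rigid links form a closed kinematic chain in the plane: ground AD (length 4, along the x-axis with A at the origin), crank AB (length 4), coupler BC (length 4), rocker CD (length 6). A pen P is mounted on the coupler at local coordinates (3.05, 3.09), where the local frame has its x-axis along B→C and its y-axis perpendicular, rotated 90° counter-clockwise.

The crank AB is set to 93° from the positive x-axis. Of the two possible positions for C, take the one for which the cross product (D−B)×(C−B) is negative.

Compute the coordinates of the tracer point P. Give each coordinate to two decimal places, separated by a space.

A=(0,0), D=(4.00,0)
B = A + 4.00·(cos93°, sin93°) = (-0.2093, 3.9945)
|BD| = 5.8030
circle(B,4.00) ∩ circle(D,6.00): a=1.1782, h=3.8225
  candidates: C₊=(3.2766,5.9562) cross=22.182; C₋=(-1.9859,0.4107) cross=-22.182
  mode - wants cross < 0 → take C=(-1.9859,0.4107) (cross=-22.182)
ex = (C−B)/|BC| = (-0.4441,-0.8960); ey = (0.8960,-0.4441)
P = B + 3.05·ex + 3.09·ey = (1.2045,-0.1106)

1.20 -0.11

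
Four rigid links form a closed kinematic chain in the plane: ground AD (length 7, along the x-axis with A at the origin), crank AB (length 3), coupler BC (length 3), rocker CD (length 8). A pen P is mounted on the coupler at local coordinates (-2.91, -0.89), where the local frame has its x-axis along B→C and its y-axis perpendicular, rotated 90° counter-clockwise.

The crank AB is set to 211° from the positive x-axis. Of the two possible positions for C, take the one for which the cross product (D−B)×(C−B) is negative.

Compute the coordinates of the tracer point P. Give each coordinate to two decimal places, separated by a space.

A=(0,0), D=(7.00,0)
B = A + 3.00·(cos211°, sin211°) = (-2.5715, -1.5451)
|BD| = 9.6954
circle(B,3.00) ∩ circle(D,8.00): a=2.0113, h=2.2259
  candidates: C₊=(-0.9406,0.9729) cross=21.581; C₋=(-0.2312,-3.4220) cross=-21.581
  mode - wants cross < 0 → take C=(-0.2312,-3.4220) (cross=-21.581)
ex = (C−B)/|BC| = (0.7801,-0.6256); ey = (0.6256,0.7801)
P = B + -2.91·ex + -0.89·ey = (-5.3984,-0.4188)

-5.40 -0.42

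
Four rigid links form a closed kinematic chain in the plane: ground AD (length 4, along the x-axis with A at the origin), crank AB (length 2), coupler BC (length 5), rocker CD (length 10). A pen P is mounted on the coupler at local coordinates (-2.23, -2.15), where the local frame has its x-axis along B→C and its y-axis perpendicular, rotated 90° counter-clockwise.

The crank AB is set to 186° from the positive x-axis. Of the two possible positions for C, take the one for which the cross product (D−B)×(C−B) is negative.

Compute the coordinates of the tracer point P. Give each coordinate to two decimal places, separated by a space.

A=(0,0), D=(4.00,0)
B = A + 2.00·(cos186°, sin186°) = (-1.9890, -0.2091)
|BD| = 5.9927
circle(B,5.00) ∩ circle(D,10.00): a=-3.2613, h=3.7900
  candidates: C₊=(-5.3806,3.4649) cross=22.712; C₋=(-5.1161,-4.1105) cross=-22.712
  mode - wants cross < 0 → take C=(-5.1161,-4.1105) (cross=-22.712)
ex = (C−B)/|BC| = (-0.6254,-0.7803); ey = (0.7803,-0.6254)
P = B + -2.23·ex + -2.15·ey = (-2.2720,2.8756)

-2.27 2.88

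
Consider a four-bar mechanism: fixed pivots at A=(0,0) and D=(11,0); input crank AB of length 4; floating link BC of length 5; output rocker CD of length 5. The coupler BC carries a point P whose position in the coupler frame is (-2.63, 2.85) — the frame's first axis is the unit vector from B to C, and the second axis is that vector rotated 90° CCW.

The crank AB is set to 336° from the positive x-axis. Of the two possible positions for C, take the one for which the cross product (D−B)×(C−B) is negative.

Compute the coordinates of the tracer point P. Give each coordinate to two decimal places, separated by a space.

2.72 2.14

A=(0,0), D=(11.00,0)
B = A + 4.00·(cos336°, sin336°) = (3.6542, -1.6269)
|BD| = 7.5238
circle(B,5.00) ∩ circle(D,5.00): a=3.7619, h=3.2936
  candidates: C₊=(6.6149,2.4022) cross=24.781; C₋=(8.0393,-4.0292) cross=-24.781
  mode - wants cross < 0 → take C=(8.0393,-4.0292) (cross=-24.781)
ex = (C−B)/|BC| = (0.8770,-0.4804); ey = (0.4804,0.8770)
P = B + -2.63·ex + 2.85·ey = (2.7169,2.1361)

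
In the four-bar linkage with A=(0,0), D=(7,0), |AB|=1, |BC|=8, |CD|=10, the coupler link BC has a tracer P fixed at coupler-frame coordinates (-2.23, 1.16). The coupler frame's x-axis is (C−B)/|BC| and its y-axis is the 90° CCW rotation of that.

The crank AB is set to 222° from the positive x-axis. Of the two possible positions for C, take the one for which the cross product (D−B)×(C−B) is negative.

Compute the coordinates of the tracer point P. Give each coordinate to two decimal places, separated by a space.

-0.25 1.80

A=(0,0), D=(7.00,0)
B = A + 1.00·(cos222°, sin222°) = (-0.7431, -0.6691)
|BD| = 7.7720
circle(B,8.00) ∩ circle(D,10.00): a=1.5700, h=7.8444
  candidates: C₊=(0.1457,7.2813) cross=60.967; C₋=(1.4964,-8.3493) cross=-60.967
  mode - wants cross < 0 → take C=(1.4964,-8.3493) (cross=-60.967)
ex = (C−B)/|BC| = (0.2799,-0.9600); ey = (0.9600,0.2799)
P = B + -2.23·ex + 1.16·ey = (-0.2538,1.7964)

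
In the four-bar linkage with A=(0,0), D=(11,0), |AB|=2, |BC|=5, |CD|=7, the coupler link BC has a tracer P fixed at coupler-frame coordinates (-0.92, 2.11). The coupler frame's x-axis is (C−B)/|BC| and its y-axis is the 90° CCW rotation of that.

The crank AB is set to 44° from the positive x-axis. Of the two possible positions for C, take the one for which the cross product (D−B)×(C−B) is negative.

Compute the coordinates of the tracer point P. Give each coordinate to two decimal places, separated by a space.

2.55 3.41

A=(0,0), D=(11.00,0)
B = A + 2.00·(cos44°, sin44°) = (1.4387, 1.3893)
|BD| = 9.6617
circle(B,5.00) ∩ circle(D,7.00): a=3.5889, h=3.4814
  candidates: C₊=(5.4908,4.3185) cross=33.636; C₋=(4.4896,-2.5720) cross=-33.636
  mode - wants cross < 0 → take C=(4.4896,-2.5720) (cross=-33.636)
ex = (C−B)/|BC| = (0.6102,-0.7923); ey = (0.7923,0.6102)
P = B + -0.92·ex + 2.11·ey = (2.5490,3.4057)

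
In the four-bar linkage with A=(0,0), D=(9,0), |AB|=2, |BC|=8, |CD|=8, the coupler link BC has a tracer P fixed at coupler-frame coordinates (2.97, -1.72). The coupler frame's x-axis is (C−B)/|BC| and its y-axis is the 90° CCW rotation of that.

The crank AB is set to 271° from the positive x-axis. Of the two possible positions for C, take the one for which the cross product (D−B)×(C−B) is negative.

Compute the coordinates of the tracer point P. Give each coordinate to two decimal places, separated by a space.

A=(0,0), D=(9.00,0)
B = A + 2.00·(cos271°, sin271°) = (0.0349, -1.9997)
|BD| = 9.1854
circle(B,8.00) ∩ circle(D,8.00): a=4.5927, h=6.5503
  candidates: C₊=(3.0914,5.3934) cross=60.168; C₋=(5.9435,-7.3931) cross=-60.168
  mode - wants cross < 0 → take C=(5.9435,-7.3931) (cross=-60.168)
ex = (C−B)/|BC| = (0.7386,-0.6742); ey = (0.6742,0.7386)
P = B + 2.97·ex + -1.72·ey = (1.0689,-5.2723)

1.07 -5.27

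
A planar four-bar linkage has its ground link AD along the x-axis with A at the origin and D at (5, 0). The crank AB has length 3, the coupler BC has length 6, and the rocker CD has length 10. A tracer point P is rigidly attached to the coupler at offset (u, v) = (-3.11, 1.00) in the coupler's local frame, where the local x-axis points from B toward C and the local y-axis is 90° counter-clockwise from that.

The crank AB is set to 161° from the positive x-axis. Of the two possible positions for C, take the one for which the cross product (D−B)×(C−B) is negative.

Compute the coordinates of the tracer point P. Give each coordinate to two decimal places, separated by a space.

-1.41 3.91

A=(0,0), D=(5.00,0)
B = A + 3.00·(cos161°, sin161°) = (-2.8366, 0.9767)
|BD| = 7.8972
circle(B,6.00) ∩ circle(D,10.00): a=-0.1035, h=5.9991
  candidates: C₊=(-2.1973,6.9426) cross=47.376; C₋=(-3.6812,-4.9635) cross=-47.376
  mode - wants cross < 0 → take C=(-3.6812,-4.9635) (cross=-47.376)
ex = (C−B)/|BC| = (-0.1408,-0.9900); ey = (0.9900,-0.1408)
P = B + -3.11·ex + 1.00·ey = (-1.4087,3.9150)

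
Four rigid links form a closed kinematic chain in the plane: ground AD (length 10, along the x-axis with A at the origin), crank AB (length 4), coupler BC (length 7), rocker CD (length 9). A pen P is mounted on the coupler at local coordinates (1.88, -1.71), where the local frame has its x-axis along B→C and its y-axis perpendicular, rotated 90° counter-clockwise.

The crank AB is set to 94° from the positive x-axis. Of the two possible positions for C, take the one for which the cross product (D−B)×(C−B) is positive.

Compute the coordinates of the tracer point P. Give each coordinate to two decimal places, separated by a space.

A=(0,0), D=(10.00,0)
B = A + 4.00·(cos94°, sin94°) = (-0.2790, 3.9903)
|BD| = 11.0264
circle(B,7.00) ∩ circle(D,9.00): a=4.0621, h=5.7008
  candidates: C₊=(5.5708,7.8347) cross=62.859; C₋=(1.4447,-2.7942) cross=-62.859
  mode + wants cross > 0 → take C=(5.5708,7.8347) (cross=62.859)
ex = (C−B)/|BC| = (0.8357,0.5492); ey = (-0.5492,0.8357)
P = B + 1.88·ex + -1.71·ey = (2.2312,3.5937)

2.23 3.59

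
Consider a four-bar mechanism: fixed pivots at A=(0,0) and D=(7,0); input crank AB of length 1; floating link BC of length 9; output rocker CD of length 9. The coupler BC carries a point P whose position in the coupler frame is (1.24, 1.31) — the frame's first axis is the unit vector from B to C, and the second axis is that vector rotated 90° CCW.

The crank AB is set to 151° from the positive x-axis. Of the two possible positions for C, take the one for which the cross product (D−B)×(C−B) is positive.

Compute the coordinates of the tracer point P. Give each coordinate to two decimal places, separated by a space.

-1.40 2.21

A=(0,0), D=(7.00,0)
B = A + 1.00·(cos151°, sin151°) = (-0.8746, 0.4848)
|BD| = 7.8895
circle(B,9.00) ∩ circle(D,9.00): a=3.9448, h=8.0894
  candidates: C₊=(3.5598,8.3165) cross=63.822; C₋=(2.5656,-7.8317) cross=-63.822
  mode + wants cross > 0 → take C=(3.5598,8.3165) (cross=63.822)
ex = (C−B)/|BC| = (0.4927,0.8702); ey = (-0.8702,0.4927)
P = B + 1.24·ex + 1.31·ey = (-1.4036,2.2093)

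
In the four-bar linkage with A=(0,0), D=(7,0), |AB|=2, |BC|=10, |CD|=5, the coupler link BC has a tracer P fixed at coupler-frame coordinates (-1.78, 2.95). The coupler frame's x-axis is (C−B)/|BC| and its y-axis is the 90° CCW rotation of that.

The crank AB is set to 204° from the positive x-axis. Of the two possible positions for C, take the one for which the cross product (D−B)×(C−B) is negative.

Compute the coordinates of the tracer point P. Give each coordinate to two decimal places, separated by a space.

-2.21 2.61

A=(0,0), D=(7.00,0)
B = A + 2.00·(cos204°, sin204°) = (-1.8271, -0.8135)
|BD| = 8.8645
circle(B,10.00) ∩ circle(D,5.00): a=8.6626, h=4.9959
  candidates: C₊=(6.3405,4.9563) cross=44.286; C₋=(7.2574,-4.9934) cross=-44.286
  mode - wants cross < 0 → take C=(7.2574,-4.9934) (cross=-44.286)
ex = (C−B)/|BC| = (0.9085,-0.4180); ey = (0.4180,0.9085)
P = B + -1.78·ex + 2.95·ey = (-2.2111,2.6105)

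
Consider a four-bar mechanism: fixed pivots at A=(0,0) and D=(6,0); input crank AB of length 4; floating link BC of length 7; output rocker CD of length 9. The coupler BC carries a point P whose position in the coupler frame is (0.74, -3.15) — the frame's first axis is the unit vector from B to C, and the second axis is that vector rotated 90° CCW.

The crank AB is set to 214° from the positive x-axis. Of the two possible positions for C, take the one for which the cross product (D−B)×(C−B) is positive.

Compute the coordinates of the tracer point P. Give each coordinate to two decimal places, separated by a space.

A=(0,0), D=(6.00,0)
B = A + 4.00·(cos214°, sin214°) = (-3.3162, -2.2368)
|BD| = 9.5809
circle(B,7.00) ∩ circle(D,9.00): a=3.1205, h=6.2660
  candidates: C₊=(-1.7448,4.5846) cross=60.034; C₋=(1.1810,-7.6011) cross=-60.034
  mode + wants cross > 0 → take C=(-1.7448,4.5846) (cross=60.034)
ex = (C−B)/|BC| = (0.2245,0.9745); ey = (-0.9745,0.2245)
P = B + 0.74·ex + -3.15·ey = (-0.0804,-2.2228)

-0.08 -2.22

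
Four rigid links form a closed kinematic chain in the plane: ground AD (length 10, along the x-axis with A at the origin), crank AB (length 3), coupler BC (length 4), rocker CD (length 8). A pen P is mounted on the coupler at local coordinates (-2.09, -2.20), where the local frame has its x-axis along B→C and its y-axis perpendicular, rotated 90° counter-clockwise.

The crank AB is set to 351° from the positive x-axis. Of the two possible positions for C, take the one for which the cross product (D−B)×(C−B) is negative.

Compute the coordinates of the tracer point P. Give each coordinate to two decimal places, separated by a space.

0.57 1.40

A=(0,0), D=(10.00,0)
B = A + 3.00·(cos351°, sin351°) = (2.9631, -0.4693)
|BD| = 7.0526
circle(B,4.00) ∩ circle(D,8.00): a=0.1233, h=3.9981
  candidates: C₊=(2.8200,3.5281) cross=28.197; C₋=(3.3521,-4.4503) cross=-28.197
  mode - wants cross < 0 → take C=(3.3521,-4.4503) (cross=-28.197)
ex = (C−B)/|BC| = (0.0973,-0.9953); ey = (0.9953,0.0973)
P = B + -2.09·ex + -2.20·ey = (0.5702,1.3968)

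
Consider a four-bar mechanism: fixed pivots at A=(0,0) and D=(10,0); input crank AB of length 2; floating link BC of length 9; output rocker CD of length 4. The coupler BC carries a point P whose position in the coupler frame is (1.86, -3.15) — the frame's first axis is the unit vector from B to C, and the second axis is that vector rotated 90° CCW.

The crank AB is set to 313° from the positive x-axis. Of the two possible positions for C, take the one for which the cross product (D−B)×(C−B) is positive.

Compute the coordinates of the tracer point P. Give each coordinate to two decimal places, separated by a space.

A=(0,0), D=(10.00,0)
B = A + 2.00·(cos313°, sin313°) = (1.3640, -1.4627)
|BD| = 8.7590
circle(B,9.00) ∩ circle(D,4.00): a=8.0900, h=3.9437
  candidates: C₊=(8.6818,3.7766) cross=34.542; C₋=(9.9989,-4.0000) cross=-34.542
  mode + wants cross > 0 → take C=(8.6818,3.7766) (cross=34.542)
ex = (C−B)/|BC| = (0.8131,0.5821); ey = (-0.5821,0.8131)
P = B + 1.86·ex + -3.15·ey = (4.7101,-2.9412)

4.71 -2.94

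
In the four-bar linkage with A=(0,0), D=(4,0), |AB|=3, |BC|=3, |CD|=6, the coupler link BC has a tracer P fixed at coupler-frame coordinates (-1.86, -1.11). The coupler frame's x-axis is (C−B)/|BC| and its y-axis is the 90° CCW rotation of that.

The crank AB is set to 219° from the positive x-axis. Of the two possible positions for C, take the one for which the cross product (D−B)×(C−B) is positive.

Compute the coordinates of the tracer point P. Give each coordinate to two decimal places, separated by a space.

A=(0,0), D=(4.00,0)
B = A + 3.00·(cos219°, sin219°) = (-2.3314, -1.8880)
|BD| = 6.6069
circle(B,3.00) ∩ circle(D,6.00): a=1.2602, h=2.7225
  candidates: C₊=(-1.9018,1.0811) cross=17.987; C₋=(-0.3459,-4.1368) cross=-17.987
  mode + wants cross > 0 → take C=(-1.9018,1.0811) (cross=17.987)
ex = (C−B)/|BC| = (0.1432,0.9897); ey = (-0.9897,0.1432)
P = B + -1.86·ex + -1.11·ey = (-1.4993,-3.8878)

-1.50 -3.89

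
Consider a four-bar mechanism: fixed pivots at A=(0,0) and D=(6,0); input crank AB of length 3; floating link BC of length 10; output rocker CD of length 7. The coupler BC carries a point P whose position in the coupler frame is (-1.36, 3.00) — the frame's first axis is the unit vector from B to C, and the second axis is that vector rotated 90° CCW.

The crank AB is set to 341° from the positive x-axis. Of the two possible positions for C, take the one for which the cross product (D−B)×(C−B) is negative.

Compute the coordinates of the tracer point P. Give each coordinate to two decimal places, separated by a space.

A=(0,0), D=(6.00,0)
B = A + 3.00·(cos341°, sin341°) = (2.8366, -0.9767)
|BD| = 3.3108
circle(B,10.00) ∩ circle(D,7.00): a=9.3575, h=3.5267
  candidates: C₊=(10.7372,5.1535) cross=11.676; C₋=(12.8180,-1.5859) cross=-11.676
  mode - wants cross < 0 → take C=(12.8180,-1.5859) (cross=-11.676)
ex = (C−B)/|BC| = (0.9981,-0.0609); ey = (0.0609,0.9981)
P = B + -1.36·ex + 3.00·ey = (1.6618,2.1006)

1.66 2.10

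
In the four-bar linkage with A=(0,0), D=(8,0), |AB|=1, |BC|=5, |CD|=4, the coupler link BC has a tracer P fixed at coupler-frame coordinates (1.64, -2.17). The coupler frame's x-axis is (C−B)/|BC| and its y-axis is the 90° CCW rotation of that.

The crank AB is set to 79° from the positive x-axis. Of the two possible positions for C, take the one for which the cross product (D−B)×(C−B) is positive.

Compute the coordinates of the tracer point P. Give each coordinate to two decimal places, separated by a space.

2.43 -0.56

A=(0,0), D=(8.00,0)
B = A + 1.00·(cos79°, sin79°) = (0.1908, 0.9816)
|BD| = 7.8706
circle(B,5.00) ∩ circle(D,4.00): a=4.5071, h=2.1648
  candidates: C₊=(4.9327,2.5674) cross=17.038; C₋=(4.3927,-1.7284) cross=-17.038
  mode + wants cross > 0 → take C=(4.9327,2.5674) (cross=17.038)
ex = (C−B)/|BC| = (0.9484,0.3172); ey = (-0.3172,0.9484)
P = B + 1.64·ex + -2.17·ey = (2.4344,-0.5562)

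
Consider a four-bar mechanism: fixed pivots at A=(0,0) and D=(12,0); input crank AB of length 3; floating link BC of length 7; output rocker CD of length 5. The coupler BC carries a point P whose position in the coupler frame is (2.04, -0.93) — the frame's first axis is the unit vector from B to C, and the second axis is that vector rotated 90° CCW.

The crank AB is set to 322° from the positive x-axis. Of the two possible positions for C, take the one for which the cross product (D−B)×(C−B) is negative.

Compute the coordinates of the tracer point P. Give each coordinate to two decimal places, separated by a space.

A=(0,0), D=(12.00,0)
B = A + 3.00·(cos322°, sin322°) = (2.3640, -1.8470)
|BD| = 9.8114
circle(B,7.00) ∩ circle(D,5.00): a=6.1288, h=3.3821
  candidates: C₊=(7.7465,2.6283) cross=33.183; C₋=(9.0199,-4.0148) cross=-33.183
  mode - wants cross < 0 → take C=(9.0199,-4.0148) (cross=-33.183)
ex = (C−B)/|BC| = (0.9508,-0.3097); ey = (0.3097,0.9508)
P = B + 2.04·ex + -0.93·ey = (4.0157,-3.3630)

4.02 -3.36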